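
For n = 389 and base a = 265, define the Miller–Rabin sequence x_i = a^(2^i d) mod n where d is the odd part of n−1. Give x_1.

388

n − 1 = 388 = 2^2 · 97, so s = 2 and d = 97.
x_0 = 265^97 mod 389 = 115.
x_1 = 115^2 mod 389 = 388.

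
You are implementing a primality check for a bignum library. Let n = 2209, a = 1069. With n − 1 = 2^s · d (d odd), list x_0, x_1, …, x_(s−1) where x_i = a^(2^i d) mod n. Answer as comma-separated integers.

892, 424, 847, 1693, 1176

n − 1 = 2208 = 2^5 · 69, so s = 5 and d = 69.
x_0 = 1069^69 mod 2209 = 892.
x_1 = 892^2 mod 2209 = 424.
x_2 = 424^2 mod 2209 = 847.
x_3 = 847^2 mod 2209 = 1693.
x_4 = 1693^2 mod 2209 = 1176.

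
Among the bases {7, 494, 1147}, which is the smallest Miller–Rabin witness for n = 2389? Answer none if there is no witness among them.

n − 1 = 2388 = 2^2 · 597, so s = 2 and d = 597.
Base 7: x_0 = 7^597 mod 2389 = 2388. x_0 = 2388 ≡ −1, so 7 is not a witness.
Base 494: x_0 = 494^597 mod 2389 = 2388. x_0 = 2388 ≡ −1, so 494 is not a witness.
Base 1147: x_0 = 1147^597 mod 2389 = 2388. x_0 = 2388 ≡ −1, so 1147 is not a witness.
No listed base is a witness for 2389.

none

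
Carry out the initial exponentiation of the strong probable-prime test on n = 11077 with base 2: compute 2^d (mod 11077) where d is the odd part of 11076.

n − 1 = 11076 = 2^2 · 2769, so s = 2 and d = 2769.
By repeated squaring, 2^2769 ≡ 8828 (mod 11077).

8828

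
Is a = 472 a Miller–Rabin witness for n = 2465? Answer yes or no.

n − 1 = 2464 = 2^5 · 77, so s = 5 and d = 77.
x_0 = 472^77 mod 2465 = 302.
x_0 is neither 1 nor 2464, so continue squaring.
x_1 = 302^2 mod 2465 = 2464.
x_1 ≡ −1, so 472 is not a witness.

no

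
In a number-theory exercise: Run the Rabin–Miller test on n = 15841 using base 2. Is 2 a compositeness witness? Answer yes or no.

no

n − 1 = 15840 = 2^5 · 495, so s = 5 and d = 495.
Repeated squaring mod 15841: 2^1 ≡ 2, 2^2 ≡ 4, 2^4 ≡ 16, 2^8 ≡ 256, 2^16 ≡ 2172, 2^32 ≡ 12807, 2^64 ≡ 1535, 2^128 ≡ 11757, 2^256 ≡ 14324.
495 = 256 + 128 + 64 + 32 + 8 + 4 + 2 + 1, so 2^495 ≡ 14324·11757·1535·12807·256·16·4·2 ≡ 1 (mod 15841).
x_0 = 2^495 mod 15841 = 1.
x_0 = 1, so 2 is not a witness.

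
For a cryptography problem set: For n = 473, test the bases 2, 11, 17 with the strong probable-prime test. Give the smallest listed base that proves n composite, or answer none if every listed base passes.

2

n − 1 = 472 = 2^3 · 59, so s = 3 and d = 59.
Base 2: x_0 = 2^59 mod 473 = 94. x_0 is neither 1 nor 472, so continue squaring. x_1 = 94^2 mod 473 = 322. x_2 = 322^2 mod 473 = 97. Reached i = s−1 = 2 without hitting −1: 2 is a Miller–Rabin witness and 473 is composite.
Base 11: x_0 = 11^59 mod 473 = 385. x_0 is neither 1 nor 472, so continue squaring. x_1 = 385^2 mod 473 = 176. x_2 = 176^2 mod 473 = 231. Reached i = s−1 = 2 without hitting −1: 11 is a Miller–Rabin witness and 473 is composite.
Base 17: x_0 = 17^59 mod 473 = 453. x_0 is neither 1 nor 472, so continue squaring. x_1 = 453^2 mod 473 = 400. x_2 = 400^2 mod 473 = 126. Reached i = s−1 = 2 without hitting −1: 17 is a Miller–Rabin witness and 473 is composite.
The smallest witness among the given bases is 2.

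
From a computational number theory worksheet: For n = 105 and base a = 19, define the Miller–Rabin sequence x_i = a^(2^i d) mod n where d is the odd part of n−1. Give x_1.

46

n − 1 = 104 = 2^3 · 13, so s = 3 and d = 13.
Repeated squaring mod 105: 19^1 ≡ 19, 19^2 ≡ 46, 19^4 ≡ 16, 19^8 ≡ 46.
13 = 8 + 4 + 1, so 19^13 ≡ 46·16·19 ≡ 19 (mod 105).
x_0 = 19.
x_1 = 19^2 mod 105 = 46.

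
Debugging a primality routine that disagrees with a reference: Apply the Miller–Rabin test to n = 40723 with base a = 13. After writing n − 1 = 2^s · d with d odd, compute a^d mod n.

18259

n − 1 = 40722 = 2^1 · 20361, so s = 1 and d = 20361.
13^20361 mod 40723 = 18259.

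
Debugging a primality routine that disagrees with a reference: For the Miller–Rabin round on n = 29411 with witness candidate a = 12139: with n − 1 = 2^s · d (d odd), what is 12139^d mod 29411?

29410

n − 1 = 29410 = 2^1 · 14705, so s = 1 and d = 14705.
12139^14705 mod 29411 = 29410.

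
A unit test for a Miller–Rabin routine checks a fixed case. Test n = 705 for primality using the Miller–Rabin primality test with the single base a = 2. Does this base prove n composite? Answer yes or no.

yes

n − 1 = 704 = 2^6 · 11, so s = 6 and d = 11.
x_0 = 2^11 mod 705 = 638.
x_0 is neither 1 nor 704, so continue squaring.
x_1 = 638^2 mod 705 = 259.
x_2 = 259^2 mod 705 = 106.
x_3 = 106^2 mod 705 = 661.
x_4 = 661^2 mod 705 = 526.
x_5 = 526^2 mod 705 = 316.
Reached i = s−1 = 5 without hitting −1: 2 is a Miller–Rabin witness and 705 is composite.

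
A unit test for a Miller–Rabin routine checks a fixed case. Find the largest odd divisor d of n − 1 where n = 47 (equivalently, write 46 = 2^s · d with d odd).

Halving: 46 → 23; 23 is odd.
So 46 = 2^1 · 23.

23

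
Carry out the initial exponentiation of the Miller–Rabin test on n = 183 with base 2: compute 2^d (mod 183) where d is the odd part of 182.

n − 1 = 182 = 2^1 · 91, so s = 1 and d = 91.
Repeated squaring mod 183: 2^1 ≡ 2, 2^2 ≡ 4, 2^4 ≡ 16, 2^8 ≡ 73, 2^16 ≡ 22, 2^32 ≡ 118, 2^64 ≡ 16.
91 = 64 + 16 + 8 + 2 + 1, so 2^91 ≡ 16·22·73·4·2 ≡ 59 (mod 183).

59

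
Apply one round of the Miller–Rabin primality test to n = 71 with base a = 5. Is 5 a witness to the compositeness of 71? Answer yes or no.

no

n − 1 = 70 = 2^1 · 35, so s = 1 and d = 35.
Repeated squaring mod 71: 5^1 ≡ 5, 5^2 ≡ 25, 5^4 ≡ 57, 5^8 ≡ 54, 5^16 ≡ 5, 5^32 ≡ 25.
35 = 32 + 2 + 1, so 5^35 ≡ 25·25·5 ≡ 1 (mod 71).
x_0 = 5^35 mod 71 = 1.
x_0 = 1, so 5 is not a witness.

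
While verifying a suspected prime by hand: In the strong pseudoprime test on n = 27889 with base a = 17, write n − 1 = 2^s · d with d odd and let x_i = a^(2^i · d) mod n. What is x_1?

n − 1 = 27888 = 2^4 · 1743, so s = 4 and d = 1743.
x_0 = 17^1743 mod 27889 = 23880.
x_1 = 23880^2 mod 27889 = 8017.

8017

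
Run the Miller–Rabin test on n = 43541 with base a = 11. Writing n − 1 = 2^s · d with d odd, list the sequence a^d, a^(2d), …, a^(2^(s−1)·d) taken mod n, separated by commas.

1, 1

n − 1 = 43540 = 2^2 · 10885, so s = 2 and d = 10885.
x_0 = 11^10885 mod 43541 = 1.
x_1 = 1^2 mod 43541 = 1.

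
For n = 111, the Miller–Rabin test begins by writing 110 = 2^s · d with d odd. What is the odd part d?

55

Halving: 110 → 55; 55 is odd.
So 110 = 2^1 · 55.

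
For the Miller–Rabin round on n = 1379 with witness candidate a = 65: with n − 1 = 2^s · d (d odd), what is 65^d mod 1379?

795

n − 1 = 1378 = 2^1 · 689, so s = 1 and d = 689.
65^689 mod 1379 = 795.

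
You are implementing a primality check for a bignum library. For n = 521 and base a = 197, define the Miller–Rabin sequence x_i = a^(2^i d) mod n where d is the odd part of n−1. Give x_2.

1

n − 1 = 520 = 2^3 · 65, so s = 3 and d = 65.
x_0 = 197^65 mod 521 = 520.
x_1 = 520^2 mod 521 = 1.
x_2 = 1^2 mod 521 = 1.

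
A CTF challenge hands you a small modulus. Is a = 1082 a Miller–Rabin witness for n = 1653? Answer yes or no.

no

n − 1 = 1652 = 2^2 · 413, so s = 2 and d = 413.
Repeated squaring mod 1653: 1082^1 ≡ 1082, 1082^2 ≡ 400, 1082^4 ≡ 1312, 1082^8 ≡ 571, 1082^16 ≡ 400, 1082^32 ≡ 1312, 1082^64 ≡ 571, 1082^128 ≡ 400, 1082^256 ≡ 1312.
413 = 256 + 128 + 16 + 8 + 4 + 1, so 1082^413 ≡ 1312·400·400·571·1312·1082 ≡ 1652 (mod 1653).
x_0 = 1082^413 mod 1653 = 1652.
x_0 = 1652 ≡ −1, so 1082 is not a witness.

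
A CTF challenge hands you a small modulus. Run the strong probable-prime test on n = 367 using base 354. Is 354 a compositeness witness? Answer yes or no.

no

n − 1 = 366 = 2^1 · 183, so s = 1 and d = 183.
x_0 = 354^183 mod 367 = 366.
x_0 = 366 ≡ −1, so 354 is not a witness.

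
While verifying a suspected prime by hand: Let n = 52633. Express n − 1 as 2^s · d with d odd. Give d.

Halving: 52632 → 26316 → 13158 → 6579; 6579 is odd.
So 52632 = 2^3 · 6579.

6579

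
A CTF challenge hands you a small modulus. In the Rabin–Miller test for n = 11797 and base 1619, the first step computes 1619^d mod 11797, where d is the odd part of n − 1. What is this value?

n − 1 = 11796 = 2^2 · 2949, so s = 2 and d = 2949.
Repeated squaring mod 11797: 1619^1 ≡ 1619, 1619^2 ≡ 2227, 1619^4 ≡ 4789, 1619^8 ≡ 1153, 1619^16 ≡ 8145, 1619^32 ≡ 6494, 1619^64 ≡ 9558, 1619^128 ≡ 11193, 1619^256 ≡ 10906, 1619^512 ≡ 3482, 1619^1024 ≡ 8805, 1619^2048 ≡ 9938.
2949 = 2048 + 512 + 256 + 128 + 4 + 1, so 1619^2949 ≡ 9938·3482·10906·11193·4789·1619 ≡ 271 (mod 11797).

271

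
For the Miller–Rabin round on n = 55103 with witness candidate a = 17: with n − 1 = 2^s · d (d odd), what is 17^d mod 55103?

n − 1 = 55102 = 2^1 · 27551, so s = 1 and d = 27551.
Repeated squaring mod 55103: 17^1 ≡ 17, 17^2 ≡ 289, 17^4 ≡ 28418, 17^8 ≡ 48259, 17^16 ≡ 2786, 17^32 ≡ 47376, 17^64 ≡ 29980, 17^128 ≡ 15367, 17^256 ≡ 28334, 17^512 ≡ 19949, 17^1024 ≡ 8735, 17^2048 ≡ 37673, 17^4096 ≡ 22061, 17^8192 ≡ 18025, 17^16384 ≡ 13337.
27551 = 16384 + 8192 + 2048 + 512 + 256 + 128 + 16 + 8 + 4 + 2 + 1, so 17^27551 ≡ 13337·18025·37673·19949·28334·15367·2786·48259·28418·289·17 ≡ 55102 (mod 55103).

55102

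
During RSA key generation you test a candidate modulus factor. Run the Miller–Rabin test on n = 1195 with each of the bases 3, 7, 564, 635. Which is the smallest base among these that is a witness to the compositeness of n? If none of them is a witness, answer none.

n − 1 = 1194 = 2^1 · 597, so s = 1 and d = 597.
Base 3: x_0 = 3^597 mod 1195 = 248. x_0 ∉ {1, 1194} and s = 1, so 3 is a Miller–Rabin witness and 1195 is composite.
Base 7: x_0 = 7^597 mod 1195 = 907. x_0 ∉ {1, 1194} and s = 1, so 7 is a Miller–Rabin witness and 1195 is composite.
Base 564: x_0 = 564^597 mod 1195 = 969. x_0 ∉ {1, 1194} and s = 1, so 564 is a Miller–Rabin witness and 1195 is composite.
Base 635: x_0 = 635^597 mod 1195 = 510. x_0 ∉ {1, 1194} and s = 1, so 635 is a Miller–Rabin witness and 1195 is composite.
The smallest witness among the given bases is 3.

3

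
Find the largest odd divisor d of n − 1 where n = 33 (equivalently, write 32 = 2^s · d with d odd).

1

Halving: 32 → 16 → 8 → 4 → 2 → 1; 1 is odd.
So 32 = 2^5 · 1.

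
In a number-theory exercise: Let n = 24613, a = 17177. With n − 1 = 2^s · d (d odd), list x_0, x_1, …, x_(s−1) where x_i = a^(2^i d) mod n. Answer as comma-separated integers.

1593, 2510

n − 1 = 24612 = 2^2 · 6153, so s = 2 and d = 6153.
x_0 = 17177^6153 mod 24613 = 1593.
x_1 = 1593^2 mod 24613 = 2510.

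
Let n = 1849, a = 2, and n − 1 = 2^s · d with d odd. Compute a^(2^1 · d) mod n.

732

n − 1 = 1848 = 2^3 · 231, so s = 3 and d = 231.
x_0 = 2^231 mod 1849 = 558.
x_1 = 558^2 mod 1849 = 732.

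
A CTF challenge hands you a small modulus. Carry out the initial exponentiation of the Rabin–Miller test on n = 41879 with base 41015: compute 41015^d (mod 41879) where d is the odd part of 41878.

41878

n − 1 = 41878 = 2^1 · 20939, so s = 1 and d = 20939.
By repeated squaring, 41015^20939 ≡ 41878 (mod 41879).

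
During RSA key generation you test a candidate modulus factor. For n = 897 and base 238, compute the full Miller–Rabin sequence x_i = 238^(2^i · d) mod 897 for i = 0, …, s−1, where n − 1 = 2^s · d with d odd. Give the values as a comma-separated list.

n − 1 = 896 = 2^7 · 7, so s = 7 and d = 7.
x_0 = 238^7 mod 897 = 472.
x_1 = 472^2 mod 897 = 328.
x_2 = 328^2 mod 897 = 841.
x_3 = 841^2 mod 897 = 445.
x_4 = 445^2 mod 897 = 685.
x_5 = 685^2 mod 897 = 94.
x_6 = 94^2 mod 897 = 763.

472, 328, 841, 445, 685, 94, 763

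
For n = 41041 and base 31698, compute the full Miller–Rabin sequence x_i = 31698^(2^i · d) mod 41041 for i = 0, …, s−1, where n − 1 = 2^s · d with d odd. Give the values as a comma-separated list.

26454, 24025, 1, 1

n − 1 = 41040 = 2^4 · 2565, so s = 4 and d = 2565.
x_0 = 31698^2565 mod 41041 = 26454.
x_1 = 26454^2 mod 41041 = 24025.
x_2 = 24025^2 mod 41041 = 1.
x_3 = 1^2 mod 41041 = 1.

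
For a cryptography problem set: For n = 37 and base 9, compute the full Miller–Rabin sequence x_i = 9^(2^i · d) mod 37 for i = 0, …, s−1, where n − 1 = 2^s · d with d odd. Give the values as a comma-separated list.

n − 1 = 36 = 2^2 · 9, so s = 2 and d = 9.
x_0 = 9^9 mod 37 = 1.
x_1 = 1^2 mod 37 = 1.

1, 1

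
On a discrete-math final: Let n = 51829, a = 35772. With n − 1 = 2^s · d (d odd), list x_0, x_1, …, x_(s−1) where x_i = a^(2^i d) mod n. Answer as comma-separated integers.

n − 1 = 51828 = 2^2 · 12957, so s = 2 and d = 12957.
x_0 = 35772^12957 mod 51829 = 45414.
x_1 = 45414^2 mod 51829 = 51828.

45414, 51828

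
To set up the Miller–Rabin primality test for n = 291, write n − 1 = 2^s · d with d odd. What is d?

145

Halving: 290 → 145; 145 is odd.
So 290 = 2^1 · 145.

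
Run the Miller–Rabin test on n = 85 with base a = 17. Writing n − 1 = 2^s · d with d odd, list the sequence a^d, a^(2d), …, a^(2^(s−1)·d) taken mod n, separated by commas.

n − 1 = 84 = 2^2 · 21, so s = 2 and d = 21.
x_0 = 17^21 mod 85 = 17.
x_1 = 17^2 mod 85 = 34.

17, 34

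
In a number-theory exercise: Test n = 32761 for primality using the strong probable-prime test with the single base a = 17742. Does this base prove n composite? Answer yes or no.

n − 1 = 32760 = 2^3 · 4095, so s = 3 and d = 4095.
x_0 = 17742^4095 mod 32761 = 32760.
x_0 = 32760 ≡ −1, so 17742 is not a witness.

no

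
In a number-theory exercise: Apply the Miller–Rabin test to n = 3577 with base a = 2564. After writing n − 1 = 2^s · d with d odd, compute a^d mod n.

n − 1 = 3576 = 2^3 · 447, so s = 3 and d = 447.
By repeated squaring, 2564^447 ≡ 2262 (mod 3577).

2262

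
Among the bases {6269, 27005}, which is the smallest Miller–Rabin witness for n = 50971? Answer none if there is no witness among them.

none

n − 1 = 50970 = 2^1 · 25485, so s = 1 and d = 25485.
Base 6269: x_0 = 6269^25485 mod 50971 = 1. x_0 = 1, so 6269 is not a witness.
Base 27005: x_0 = 27005^25485 mod 50971 = 1. x_0 = 1, so 27005 is not a witness.
No listed base is a witness for 50971.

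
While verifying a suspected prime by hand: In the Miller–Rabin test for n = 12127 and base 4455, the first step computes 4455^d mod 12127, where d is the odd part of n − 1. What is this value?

426

n − 1 = 12126 = 2^1 · 6063, so s = 1 and d = 6063.
Repeated squaring mod 12127: 4455^1 ≡ 4455, 4455^2 ≡ 7253, 4455^4 ≡ 11210, 4455^8 ≡ 4126, 4455^16 ≡ 9695, 4455^32 ≡ 8775, 4455^64 ≡ 6302, 4455^128 ≡ 11406, 4455^256 ≡ 10507, 4455^512 ≡ 4968, 4455^1024 ≡ 2579, 4455^2048 ≡ 5645, 4455^4096 ≡ 8396.
6063 = 4096 + 1024 + 512 + 256 + 128 + 32 + 8 + 4 + 2 + 1, so 4455^6063 ≡ 8396·2579·4968·10507·11406·8775·4126·11210·7253·4455 ≡ 426 (mod 12127).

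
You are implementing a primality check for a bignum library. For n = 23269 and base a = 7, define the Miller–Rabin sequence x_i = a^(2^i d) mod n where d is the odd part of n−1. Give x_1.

n − 1 = 23268 = 2^2 · 5817, so s = 2 and d = 5817.
Repeated squaring mod 23269: 7^1 ≡ 7, 7^2 ≡ 49, 7^4 ≡ 2401, 7^8 ≡ 17358, 7^16 ≡ 13152, 7^32 ≡ 16627, 7^64 ≡ 21409, 7^128 ≡ 15788, 7^256 ≡ 3416, 7^512 ≡ 11287, 7^1024 ≡ 21863, 7^2048 ≡ 22240, 7^4096 ≡ 11736.
5817 = 4096 + 1024 + 512 + 128 + 32 + 16 + 8 + 1, so 7^5817 ≡ 11736·21863·11287·15788·16627·13152·17358·7 ≡ 1 (mod 23269).
x_0 = 1.
x_1 = 1^2 mod 23269 = 1.

1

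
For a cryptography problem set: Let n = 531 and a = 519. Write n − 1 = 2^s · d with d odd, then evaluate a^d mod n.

504

n − 1 = 530 = 2^1 · 265, so s = 1 and d = 265.
519^265 mod 531 = 504.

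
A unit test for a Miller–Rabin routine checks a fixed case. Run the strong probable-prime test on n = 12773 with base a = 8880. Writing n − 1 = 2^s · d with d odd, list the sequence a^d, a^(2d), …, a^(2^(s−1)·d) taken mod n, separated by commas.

10690, 8842

n − 1 = 12772 = 2^2 · 3193, so s = 2 and d = 3193.
x_0 = 8880^3193 mod 12773 = 10690.
x_1 = 10690^2 mod 12773 = 8842.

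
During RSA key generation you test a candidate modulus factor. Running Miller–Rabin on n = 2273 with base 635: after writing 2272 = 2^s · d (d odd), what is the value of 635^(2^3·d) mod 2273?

1

n − 1 = 2272 = 2^5 · 71, so s = 5 and d = 71.
Repeated squaring mod 2273: 635^1 ≡ 635, 635^2 ≡ 904, 635^4 ≡ 1209, 635^8 ≡ 142, 635^16 ≡ 1980, 635^32 ≡ 1748, 635^64 ≡ 592.
71 = 64 + 4 + 2 + 1, so 635^71 ≡ 592·1209·904·635 ≡ 1983 (mod 2273).
x_0 = 1983.
x_1 = 1983^2 mod 2273 = 2272.
x_2 = 2272^2 mod 2273 = 1.
x_3 = 1^2 mod 2273 = 1.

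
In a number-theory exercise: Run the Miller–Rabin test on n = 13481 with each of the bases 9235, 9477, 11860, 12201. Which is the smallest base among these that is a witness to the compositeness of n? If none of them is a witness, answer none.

9477

n − 1 = 13480 = 2^3 · 1685, so s = 3 and d = 1685.
Base 9235: x_0 = 9235^1685 mod 13481 = 3710. x_0 is neither 1 nor 13480, so continue squaring. x_1 = 3710^2 mod 13481 = 13480. x_1 ≡ −1, so 9235 is not a witness.
Base 9477: x_0 = 9477^1685 mod 13481 = 3341. x_0 is neither 1 nor 13480, so continue squaring. x_1 = 3341^2 mod 13481 = 13. x_2 = 13^2 mod 13481 = 169. Reached i = s−1 = 2 without hitting −1: 9477 is a Miller–Rabin witness and 13481 is composite.
Base 11860: x_0 = 11860^1685 mod 13481 = 894. x_0 is neither 1 nor 13480, so continue squaring. x_1 = 894^2 mod 13481 = 3857. x_2 = 3857^2 mod 13481 = 6906. Reached i = s−1 = 2 without hitting −1: 11860 is a Miller–Rabin witness and 13481 is composite.
Base 12201: x_0 = 12201^1685 mod 13481 = 9761. x_0 is neither 1 nor 13480, so continue squaring. x_1 = 9761^2 mod 13481 = 6894. x_2 = 6894^2 mod 13481 = 6711. Reached i = s−1 = 2 without hitting −1: 12201 is a Miller–Rabin witness and 13481 is composite.
The smallest witness among the given bases is 9477.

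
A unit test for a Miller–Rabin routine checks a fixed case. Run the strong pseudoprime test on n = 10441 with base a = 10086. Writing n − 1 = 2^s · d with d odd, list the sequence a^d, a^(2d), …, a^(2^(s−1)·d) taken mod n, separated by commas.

6172, 4816, 4395

n − 1 = 10440 = 2^3 · 1305, so s = 3 and d = 1305.
x_0 = 10086^1305 mod 10441 = 6172.
x_1 = 6172^2 mod 10441 = 4816.
x_2 = 4816^2 mod 10441 = 4395.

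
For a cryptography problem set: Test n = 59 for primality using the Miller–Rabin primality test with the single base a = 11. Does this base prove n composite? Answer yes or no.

n − 1 = 58 = 2^1 · 29, so s = 1 and d = 29.
Repeated squaring mod 59: 11^1 ≡ 11, 11^2 ≡ 3, 11^4 ≡ 9, 11^8 ≡ 22, 11^16 ≡ 12.
29 = 16 + 8 + 4 + 1, so 11^29 ≡ 12·22·9·11 ≡ 58 (mod 59).
x_0 = 11^29 mod 59 = 58.
x_0 = 58 ≡ −1, so 11 is not a witness.

no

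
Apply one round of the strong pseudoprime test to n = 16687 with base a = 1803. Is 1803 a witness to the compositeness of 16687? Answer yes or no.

no

n − 1 = 16686 = 2^1 · 8343, so s = 1 and d = 8343.
Repeated squaring mod 16687: 1803^1 ≡ 1803, 1803^2 ≡ 13531, 1803^4 ≡ 14884, 1803^8 ≡ 13531, 1803^16 ≡ 14884, 1803^32 ≡ 13531, 1803^64 ≡ 14884, 1803^128 ≡ 13531, 1803^256 ≡ 14884, 1803^512 ≡ 13531, 1803^1024 ≡ 14884, 1803^2048 ≡ 13531, 1803^4096 ≡ 14884, 1803^8192 ≡ 13531.
8343 = 8192 + 128 + 16 + 4 + 2 + 1, so 1803^8343 ≡ 13531·13531·14884·14884·13531·1803 ≡ 16686 (mod 16687).
x_0 = 1803^8343 mod 16687 = 16686.
x_0 = 16686 ≡ −1, so 1803 is not a witness.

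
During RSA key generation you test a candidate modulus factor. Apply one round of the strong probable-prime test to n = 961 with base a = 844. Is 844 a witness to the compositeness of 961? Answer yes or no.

n − 1 = 960 = 2^6 · 15, so s = 6 and d = 15.
x_0 = 844^15 mod 961 = 1.
x_0 = 1, so 844 is not a witness.

no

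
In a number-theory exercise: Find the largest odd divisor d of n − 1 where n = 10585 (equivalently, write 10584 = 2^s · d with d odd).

1323

Halving: 10584 → 5292 → 2646 → 1323; 1323 is odd.
So 10584 = 2^3 · 1323.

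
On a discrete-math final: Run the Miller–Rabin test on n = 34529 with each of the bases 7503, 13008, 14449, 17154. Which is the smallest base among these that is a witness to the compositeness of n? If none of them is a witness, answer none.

n − 1 = 34528 = 2^5 · 1079, so s = 5 and d = 1079.
Base 7503: x_0 = 7503^1079 mod 34529 = 24058. x_0 is neither 1 nor 34528, so continue squaring. x_1 = 24058^2 mod 34529 = 12266. x_2 = 12266^2 mod 34529 = 11903. x_3 = 11903^2 mod 34529 = 8922. x_4 = 8922^2 mod 34529 = 12739. Reached i = s−1 = 4 without hitting −1: 7503 is a Miller–Rabin witness and 34529 is composite.
Base 13008: x_0 = 13008^1079 mod 34529 = 33992. x_0 is neither 1 nor 34528, so continue squaring. x_1 = 33992^2 mod 34529 = 12137. x_2 = 12137^2 mod 34529 = 6055. x_3 = 6055^2 mod 34529 = 27756. x_4 = 27756^2 mod 34529 = 19017. Reached i = s−1 = 4 without hitting −1: 13008 is a Miller–Rabin witness and 34529 is composite.
Base 14449: x_0 = 14449^1079 mod 34529 = 23608. x_0 is neither 1 nor 34528, so continue squaring. x_1 = 23608^2 mod 34529 = 5075. x_2 = 5075^2 mod 34529 = 31520. x_3 = 31520^2 mod 34529 = 7483. x_4 = 7483^2 mod 34529 = 23780. Reached i = s−1 = 4 without hitting −1: 14449 is a Miller–Rabin witness and 34529 is composite.
Base 17154: x_0 = 17154^1079 mod 34529 = 18687. x_0 is neither 1 nor 34528, so continue squaring. x_1 = 18687^2 mod 34529 = 12192. x_2 = 12192^2 mod 34529 = 32048. x_3 = 32048^2 mod 34529 = 9199. x_4 = 9199^2 mod 34529 = 25551. Reached i = s−1 = 4 without hitting −1: 17154 is a Miller–Rabin witness and 34529 is composite.
The smallest witness among the given bases is 7503.

7503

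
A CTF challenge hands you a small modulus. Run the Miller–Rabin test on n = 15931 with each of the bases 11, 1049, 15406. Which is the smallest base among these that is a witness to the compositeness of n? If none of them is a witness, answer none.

11

n − 1 = 15930 = 2^1 · 7965, so s = 1 and d = 7965.
Base 11: x_0 = 11^7965 mod 15931 = 1168. x_0 ∉ {1, 15930} and s = 1, so 11 is a Miller–Rabin witness and 15931 is composite.
Base 1049: x_0 = 1049^7965 mod 15931 = 9809. x_0 ∉ {1, 15930} and s = 1, so 1049 is a Miller–Rabin witness and 15931 is composite.
Base 15406: x_0 = 15406^7965 mod 15931 = 7485. x_0 ∉ {1, 15930} and s = 1, so 15406 is a Miller–Rabin witness and 15931 is composite.
The smallest witness among the given bases is 11.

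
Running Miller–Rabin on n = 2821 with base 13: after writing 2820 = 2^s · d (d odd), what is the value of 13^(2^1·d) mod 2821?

n − 1 = 2820 = 2^2 · 705, so s = 2 and d = 705.
x_0 = 13^705 mod 2821 = 650.
x_1 = 650^2 mod 2821 = 2171.

2171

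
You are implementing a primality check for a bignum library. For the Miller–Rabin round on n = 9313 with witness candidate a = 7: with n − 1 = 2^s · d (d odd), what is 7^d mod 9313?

n − 1 = 9312 = 2^5 · 291, so s = 5 and d = 291.
7^291 mod 9313 = 2859.

2859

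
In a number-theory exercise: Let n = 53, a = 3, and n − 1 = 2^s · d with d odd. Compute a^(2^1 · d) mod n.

n − 1 = 52 = 2^2 · 13, so s = 2 and d = 13.
x_0 = 3^13 mod 53 = 30.
x_1 = 30^2 mod 53 = 52.

52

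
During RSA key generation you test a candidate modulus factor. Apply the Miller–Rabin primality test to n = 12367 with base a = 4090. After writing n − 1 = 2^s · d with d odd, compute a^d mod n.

361

n − 1 = 12366 = 2^1 · 6183, so s = 1 and d = 6183.
4090^6183 mod 12367 = 361.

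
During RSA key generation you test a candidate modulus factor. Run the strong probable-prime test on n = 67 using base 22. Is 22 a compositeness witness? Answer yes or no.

no

n − 1 = 66 = 2^1 · 33, so s = 1 and d = 33.
x_0 = 22^33 mod 67 = 1.
x_0 = 1, so 22 is not a witness.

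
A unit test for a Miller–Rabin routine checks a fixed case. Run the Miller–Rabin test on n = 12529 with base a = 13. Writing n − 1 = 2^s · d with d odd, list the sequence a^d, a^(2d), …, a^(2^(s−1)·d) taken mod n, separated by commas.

514, 1087, 3843, 9487

n − 1 = 12528 = 2^4 · 783, so s = 4 and d = 783.
x_0 = 13^783 mod 12529 = 514.
x_1 = 514^2 mod 12529 = 1087.
x_2 = 1087^2 mod 12529 = 3843.
x_3 = 3843^2 mod 12529 = 9487.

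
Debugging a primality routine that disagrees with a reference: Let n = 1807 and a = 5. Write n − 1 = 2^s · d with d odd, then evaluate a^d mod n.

n − 1 = 1806 = 2^1 · 903, so s = 1 and d = 903.
By repeated squaring, 5^903 ≡ 1308 (mod 1807).

1308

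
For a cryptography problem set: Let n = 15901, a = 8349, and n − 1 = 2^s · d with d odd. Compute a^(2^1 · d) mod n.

1

n − 1 = 15900 = 2^2 · 3975, so s = 2 and d = 3975.
Repeated squaring mod 15901: 8349^1 ≡ 8349, 8349^2 ≡ 11718, 8349^4 ≡ 6389, 8349^8 ≡ 1454, 8349^16 ≡ 15184, 8349^32 ≡ 5257, 8349^64 ≡ 111, 8349^128 ≡ 12321, 8349^256 ≡ 194, 8349^512 ≡ 5834, 8349^1024 ≡ 7416, 8349^2048 ≡ 11398.
3975 = 2048 + 1024 + 512 + 256 + 128 + 4 + 2 + 1, so 8349^3975 ≡ 11398·7416·5834·194·12321·6389·11718·8349 ≡ 15900 (mod 15901).
x_0 = 15900.
x_1 = 15900^2 mod 15901 = 1.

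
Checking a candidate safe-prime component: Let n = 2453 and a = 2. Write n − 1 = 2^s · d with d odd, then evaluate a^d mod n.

n − 1 = 2452 = 2^2 · 613, so s = 2 and d = 613.
By repeated squaring, 2^613 ≡ 283 (mod 2453).

283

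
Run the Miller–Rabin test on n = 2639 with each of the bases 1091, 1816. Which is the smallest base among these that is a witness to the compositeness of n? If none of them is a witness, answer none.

n − 1 = 2638 = 2^1 · 1319, so s = 1 and d = 1319.
Base 1091: x_0 = 1091^1319 mod 2639 = 90. x_0 ∉ {1, 2638} and s = 1, so 1091 is a Miller–Rabin witness and 2639 is composite.
Base 1816: x_0 = 1816^1319 mod 2639 = 1888. x_0 ∉ {1, 2638} and s = 1, so 1816 is a Miller–Rabin witness and 2639 is composite.
The smallest witness among the given bases is 1091.

1091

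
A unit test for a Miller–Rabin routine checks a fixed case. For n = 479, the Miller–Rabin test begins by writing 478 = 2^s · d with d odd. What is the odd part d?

239

Halving: 478 → 239; 239 is odd.
So 478 = 2^1 · 239.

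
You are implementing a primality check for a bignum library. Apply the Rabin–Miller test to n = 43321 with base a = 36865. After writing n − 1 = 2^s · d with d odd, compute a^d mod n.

8044

n − 1 = 43320 = 2^3 · 5415, so s = 3 and d = 5415.
36865^5415 mod 43321 = 8044.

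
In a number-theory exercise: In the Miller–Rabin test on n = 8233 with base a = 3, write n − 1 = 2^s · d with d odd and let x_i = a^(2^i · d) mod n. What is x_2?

1

n − 1 = 8232 = 2^3 · 1029, so s = 3 and d = 1029.
x_0 = 3^1029 mod 8233 = 1.
x_1 = 1^2 mod 8233 = 1.
x_2 = 1^2 mod 8233 = 1.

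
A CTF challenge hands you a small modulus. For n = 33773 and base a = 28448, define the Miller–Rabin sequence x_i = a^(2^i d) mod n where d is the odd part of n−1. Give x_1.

33772

n − 1 = 33772 = 2^2 · 8443, so s = 2 and d = 8443.
x_0 = 28448^8443 mod 33773 = 10347.
x_1 = 10347^2 mod 33773 = 33772.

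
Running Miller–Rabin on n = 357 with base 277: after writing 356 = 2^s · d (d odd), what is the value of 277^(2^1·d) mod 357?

25

n − 1 = 356 = 2^2 · 89, so s = 2 and d = 89.
x_0 = 277^89 mod 357 = 352.
x_1 = 352^2 mod 357 = 25.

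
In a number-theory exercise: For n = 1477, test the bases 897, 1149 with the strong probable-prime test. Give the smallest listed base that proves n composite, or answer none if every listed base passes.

n − 1 = 1476 = 2^2 · 369, so s = 2 and d = 369.
Base 897: x_0 = 897^369 mod 1477 = 1345. x_0 is neither 1 nor 1476, so continue squaring. x_1 = 1345^2 mod 1477 = 1177. Reached i = s−1 = 1 without hitting −1: 897 is a Miller–Rabin witness and 1477 is composite.
Base 1149: x_0 = 1149^369 mod 1477 = 673. x_0 is neither 1 nor 1476, so continue squaring. x_1 = 673^2 mod 1477 = 967. Reached i = s−1 = 1 without hitting −1: 1149 is a Miller–Rabin witness and 1477 is composite.
The smallest witness among the given bases is 897.

897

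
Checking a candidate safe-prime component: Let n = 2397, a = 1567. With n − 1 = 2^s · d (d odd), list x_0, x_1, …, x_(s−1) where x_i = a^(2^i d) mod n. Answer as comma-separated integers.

2272, 1243

n − 1 = 2396 = 2^2 · 599, so s = 2 and d = 599.
x_0 = 1567^599 mod 2397 = 2272.
x_1 = 2272^2 mod 2397 = 1243.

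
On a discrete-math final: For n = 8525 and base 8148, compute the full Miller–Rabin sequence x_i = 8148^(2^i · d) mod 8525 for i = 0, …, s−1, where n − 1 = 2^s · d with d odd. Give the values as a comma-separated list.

n − 1 = 8524 = 2^2 · 2131, so s = 2 and d = 2131.
x_0 = 8148^2131 mod 8525 = 6102.
x_1 = 6102^2 mod 8525 = 5729.

6102, 5729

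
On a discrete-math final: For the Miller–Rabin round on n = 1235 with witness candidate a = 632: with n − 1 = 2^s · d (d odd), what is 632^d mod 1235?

47

n − 1 = 1234 = 2^1 · 617, so s = 1 and d = 617.
632^617 mod 1235 = 47.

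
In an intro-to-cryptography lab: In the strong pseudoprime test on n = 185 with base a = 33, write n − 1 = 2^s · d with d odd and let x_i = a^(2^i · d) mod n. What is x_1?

144

n − 1 = 184 = 2^3 · 23, so s = 3 and d = 23.
x_0 = 33^23 mod 185 = 12.
x_1 = 12^2 mod 185 = 144.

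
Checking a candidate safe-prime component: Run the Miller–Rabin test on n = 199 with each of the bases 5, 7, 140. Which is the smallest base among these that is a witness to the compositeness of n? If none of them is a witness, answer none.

n − 1 = 198 = 2^1 · 99, so s = 1 and d = 99.
Base 5: x_0 = 5^99 mod 199 = 1. x_0 = 1, so 5 is not a witness.
Base 7: x_0 = 7^99 mod 199 = 1. x_0 = 1, so 7 is not a witness.
Base 140: x_0 = 140^99 mod 199 = 1. x_0 = 1, so 140 is not a witness.
No listed base is a witness for 199.

none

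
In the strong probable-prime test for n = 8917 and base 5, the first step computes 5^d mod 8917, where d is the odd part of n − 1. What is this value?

6446

n − 1 = 8916 = 2^2 · 2229, so s = 2 and d = 2229.
5^2229 mod 8917 = 6446.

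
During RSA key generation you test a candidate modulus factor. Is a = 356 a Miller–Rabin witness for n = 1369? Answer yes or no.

n − 1 = 1368 = 2^3 · 171, so s = 3 and d = 171.
x_0 = 356^171 mod 1369 = 1252.
x_0 is neither 1 nor 1368, so continue squaring.
x_1 = 1252^2 mod 1369 = 1368.
x_1 ≡ −1, so 356 is not a witness.

no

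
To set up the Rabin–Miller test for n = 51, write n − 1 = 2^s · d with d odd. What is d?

25

Halving: 50 → 25; 25 is odd.
So 50 = 2^1 · 25.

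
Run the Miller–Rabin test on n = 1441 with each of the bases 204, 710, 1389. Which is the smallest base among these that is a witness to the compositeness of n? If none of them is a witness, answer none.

n − 1 = 1440 = 2^5 · 45, so s = 5 and d = 45.
Base 204: x_0 = 204^45 mod 1441 = 1440. x_0 = 1440 ≡ −1, so 204 is not a witness.
Base 710: x_0 = 710^45 mod 1441 = 1132. x_0 is neither 1 nor 1440, so continue squaring. x_1 = 1132^2 mod 1441 = 375. x_2 = 375^2 mod 1441 = 848. x_3 = 848^2 mod 1441 = 45. x_4 = 45^2 mod 1441 = 584. Reached i = s−1 = 4 without hitting −1: 710 is a Miller–Rabin witness and 1441 is composite.
Base 1389: x_0 = 1389^45 mod 1441 = 595. x_0 is neither 1 nor 1440, so continue squaring. x_1 = 595^2 mod 1441 = 980. x_2 = 980^2 mod 1441 = 694. x_3 = 694^2 mod 1441 = 342. x_4 = 342^2 mod 1441 = 243. Reached i = s−1 = 4 without hitting −1: 1389 is a Miller–Rabin witness and 1441 is composite.
The smallest witness among the given bases is 710.

710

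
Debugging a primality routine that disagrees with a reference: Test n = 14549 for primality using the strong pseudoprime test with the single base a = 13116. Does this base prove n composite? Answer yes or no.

n − 1 = 14548 = 2^2 · 3637, so s = 2 and d = 3637.
x_0 = 13116^3637 mod 14549 = 10480.
x_0 is neither 1 nor 14548, so continue squaring.
x_1 = 10480^2 mod 14549 = 14548.
x_1 ≡ −1, so 13116 is not a witness.

no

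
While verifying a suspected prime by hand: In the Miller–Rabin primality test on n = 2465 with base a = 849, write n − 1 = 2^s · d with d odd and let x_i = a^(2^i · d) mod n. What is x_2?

n − 1 = 2464 = 2^5 · 77, so s = 5 and d = 77.
Repeated squaring mod 2465: 849^1 ≡ 849, 849^2 ≡ 1021, 849^4 ≡ 2211, 849^8 ≡ 426, 849^16 ≡ 1531, 849^32 ≡ 2211, 849^64 ≡ 426.
77 = 64 + 8 + 4 + 1, so 849^77 ≡ 426·426·2211·849 ≡ 679 (mod 2465).
x_0 = 679.
x_1 = 679^2 mod 2465 = 86.
x_2 = 86^2 mod 2465 = 1.

1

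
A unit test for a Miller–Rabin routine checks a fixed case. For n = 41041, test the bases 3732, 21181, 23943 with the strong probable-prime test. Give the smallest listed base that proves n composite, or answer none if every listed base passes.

none

n − 1 = 41040 = 2^4 · 2565, so s = 4 and d = 2565.
Base 3732: x_0 = 3732^2565 mod 41041 = 1. x_0 = 1, so 3732 is not a witness.
Base 21181: x_0 = 21181^2565 mod 41041 = 41040. x_0 = 41040 ≡ −1, so 21181 is not a witness.
Base 23943: x_0 = 23943^2565 mod 41041 = 41040. x_0 = 41040 ≡ −1, so 23943 is not a witness.
No listed base is a witness for 41041.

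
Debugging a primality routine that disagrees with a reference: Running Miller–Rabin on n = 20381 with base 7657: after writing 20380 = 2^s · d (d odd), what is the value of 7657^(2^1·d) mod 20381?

16025

n − 1 = 20380 = 2^2 · 5095, so s = 2 and d = 5095.
x_0 = 7657^5095 mod 20381 = 8436.
x_1 = 8436^2 mod 20381 = 16025.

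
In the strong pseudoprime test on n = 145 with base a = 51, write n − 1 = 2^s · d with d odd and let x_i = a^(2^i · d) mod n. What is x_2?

36

n − 1 = 144 = 2^4 · 9, so s = 4 and d = 9.
x_0 = 51^9 mod 145 = 96.
x_1 = 96^2 mod 145 = 81.
x_2 = 81^2 mod 145 = 36.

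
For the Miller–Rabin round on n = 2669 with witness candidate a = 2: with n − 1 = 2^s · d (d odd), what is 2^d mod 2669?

n − 1 = 2668 = 2^2 · 667, so s = 2 and d = 667.
2^667 mod 2669 = 1436.

1436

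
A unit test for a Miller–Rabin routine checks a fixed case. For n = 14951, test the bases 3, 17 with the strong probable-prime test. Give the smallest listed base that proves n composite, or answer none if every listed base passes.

none

n − 1 = 14950 = 2^1 · 7475, so s = 1 and d = 7475.
Base 3: x_0 = 3^7475 mod 14951 = 1. x_0 = 1, so 3 is not a witness.
Base 17: x_0 = 17^7475 mod 14951 = 1. x_0 = 1, so 17 is not a witness.
No listed base is a witness for 14951.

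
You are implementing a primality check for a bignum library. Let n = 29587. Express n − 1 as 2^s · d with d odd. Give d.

Halving: 29586 → 14793; 14793 is odd.
So 29586 = 2^1 · 14793.

14793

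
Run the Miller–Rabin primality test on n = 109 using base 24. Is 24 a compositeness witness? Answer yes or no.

n − 1 = 108 = 2^2 · 27, so s = 2 and d = 27.
x_0 = 24^27 mod 109 = 76.
x_0 is neither 1 nor 108, so continue squaring.
x_1 = 76^2 mod 109 = 108.
x_1 ≡ −1, so 24 is not a witness.

no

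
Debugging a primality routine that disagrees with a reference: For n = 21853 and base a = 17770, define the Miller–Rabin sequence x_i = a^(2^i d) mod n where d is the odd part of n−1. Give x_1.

n − 1 = 21852 = 2^2 · 5463, so s = 2 and d = 5463.
Repeated squaring mod 21853: 17770^1 ≡ 17770, 17770^2 ≡ 18903, 17770^4 ≡ 5006, 17770^8 ≡ 16498, 17770^16 ≡ 4889, 17770^32 ≡ 16992, 17770^64 ≡ 6228, 17770^128 ≡ 20762, 17770^256 ≡ 10219, 17770^512 ≡ 14327, 17770^1024 ≡ 19553, 17770^2048 ≡ 1574, 17770^4096 ≡ 8087.
5463 = 4096 + 1024 + 256 + 64 + 16 + 4 + 2 + 1, so 17770^5463 ≡ 8087·19553·10219·6228·4889·5006·18903·17770 ≡ 20097 (mod 21853).
x_0 = 20097.
x_1 = 20097^2 mod 21853 = 2263.

2263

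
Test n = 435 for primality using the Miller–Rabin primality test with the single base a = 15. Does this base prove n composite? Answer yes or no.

yes

n − 1 = 434 = 2^1 · 217, so s = 1 and d = 217.
x_0 = 15^217 mod 435 = 360.
x_0 ∉ {1, 434} and s = 1, so 15 is a Miller–Rabin witness and 435 is composite.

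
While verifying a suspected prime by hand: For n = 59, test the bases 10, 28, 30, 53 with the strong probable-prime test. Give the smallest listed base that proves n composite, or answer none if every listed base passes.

none

n − 1 = 58 = 2^1 · 29, so s = 1 and d = 29.
Base 10: x_0 = 10^29 mod 59 = 58. x_0 = 58 ≡ −1, so 10 is not a witness.
Base 28: x_0 = 28^29 mod 59 = 1. x_0 = 1, so 28 is not a witness.
Base 30: x_0 = 30^29 mod 59 = 58. x_0 = 58 ≡ −1, so 30 is not a witness.
Base 53: x_0 = 53^29 mod 59 = 1. x_0 = 1, so 53 is not a witness.
No listed base is a witness for 59.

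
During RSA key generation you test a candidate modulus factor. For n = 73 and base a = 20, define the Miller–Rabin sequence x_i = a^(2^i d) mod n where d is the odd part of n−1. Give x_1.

n − 1 = 72 = 2^3 · 9, so s = 3 and d = 9.
Repeated squaring mod 73: 20^1 ≡ 20, 20^2 ≡ 35, 20^4 ≡ 57, 20^8 ≡ 37.
9 = 8 + 1, so 20^9 ≡ 37·20 ≡ 10 (mod 73).
x_0 = 10.
x_1 = 10^2 mod 73 = 27.

27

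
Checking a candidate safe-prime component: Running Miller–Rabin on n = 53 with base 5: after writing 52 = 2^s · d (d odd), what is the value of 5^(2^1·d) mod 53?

n − 1 = 52 = 2^2 · 13, so s = 2 and d = 13.
x_0 = 5^13 mod 53 = 23.
x_1 = 23^2 mod 53 = 52.

52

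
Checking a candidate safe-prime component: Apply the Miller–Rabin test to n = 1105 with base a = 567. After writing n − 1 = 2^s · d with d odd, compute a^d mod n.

n − 1 = 1104 = 2^4 · 69, so s = 4 and d = 69.
Repeated squaring mod 1105: 567^1 ≡ 567, 567^2 ≡ 1039, 567^4 ≡ 1041, 567^8 ≡ 781, 567^16 ≡ 1, 567^32 ≡ 1, 567^64 ≡ 1.
69 = 64 + 4 + 1, so 567^69 ≡ 1·1041·567 ≡ 177 (mod 1105).

177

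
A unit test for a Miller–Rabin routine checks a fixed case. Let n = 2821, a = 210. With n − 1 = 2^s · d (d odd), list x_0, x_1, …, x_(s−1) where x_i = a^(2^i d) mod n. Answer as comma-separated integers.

1890, 714

n − 1 = 2820 = 2^2 · 705, so s = 2 and d = 705.
x_0 = 210^705 mod 2821 = 1890.
x_1 = 1890^2 mod 2821 = 714.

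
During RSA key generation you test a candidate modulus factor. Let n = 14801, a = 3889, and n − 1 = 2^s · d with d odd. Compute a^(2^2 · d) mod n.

10741

n − 1 = 14800 = 2^4 · 925, so s = 4 and d = 925.
x_0 = 3889^925 mod 14801 = 12683.
x_1 = 12683^2 mod 14801 = 1221.
x_2 = 1221^2 mod 14801 = 10741.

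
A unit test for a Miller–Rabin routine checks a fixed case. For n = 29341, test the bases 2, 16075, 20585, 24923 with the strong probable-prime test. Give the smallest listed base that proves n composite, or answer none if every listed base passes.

n − 1 = 29340 = 2^2 · 7335, so s = 2 and d = 7335.
Base 2: x_0 = 2^7335 mod 29341 = 26424. x_0 is neither 1 nor 29340, so continue squaring. x_1 = 26424^2 mod 29341 = 29340. x_1 ≡ −1, so 2 is not a witness.
Base 16075: x_0 = 16075^7335 mod 29341 = 13980. x_0 is neither 1 nor 29340, so continue squaring. x_1 = 13980^2 mod 29341 = 29340. x_1 ≡ −1, so 16075 is not a witness.
Base 20585: x_0 = 20585^7335 mod 29341 = 7431. x_0 is neither 1 nor 29340, so continue squaring. x_1 = 7431^2 mod 29341 = 29340. x_1 ≡ −1, so 20585 is not a witness.
Base 24923: x_0 = 24923^7335 mod 29341 = 7431. x_0 is neither 1 nor 29340, so continue squaring. x_1 = 7431^2 mod 29341 = 29340. x_1 ≡ −1, so 24923 is not a witness.
No listed base is a witness for 29341.

none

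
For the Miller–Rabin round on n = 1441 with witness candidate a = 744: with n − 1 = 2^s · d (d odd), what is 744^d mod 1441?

263

n − 1 = 1440 = 2^5 · 45, so s = 5 and d = 45.
Repeated squaring mod 1441: 744^1 ≡ 744, 744^2 ≡ 192, 744^4 ≡ 839, 744^8 ≡ 713, 744^16 ≡ 1137, 744^32 ≡ 192.
45 = 32 + 8 + 4 + 1, so 744^45 ≡ 192·713·839·744 ≡ 263 (mod 1441).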